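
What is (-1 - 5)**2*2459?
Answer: 88524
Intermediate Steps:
(-1 - 5)**2*2459 = (-6)**2*2459 = 36*2459 = 88524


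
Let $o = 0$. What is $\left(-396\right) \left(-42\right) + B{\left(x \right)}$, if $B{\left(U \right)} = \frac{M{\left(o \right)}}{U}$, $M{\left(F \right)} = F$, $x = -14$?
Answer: $16632$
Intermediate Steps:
$B{\left(U \right)} = 0$ ($B{\left(U \right)} = \frac{0}{U} = 0$)
$\left(-396\right) \left(-42\right) + B{\left(x \right)} = \left(-396\right) \left(-42\right) + 0 = 16632 + 0 = 16632$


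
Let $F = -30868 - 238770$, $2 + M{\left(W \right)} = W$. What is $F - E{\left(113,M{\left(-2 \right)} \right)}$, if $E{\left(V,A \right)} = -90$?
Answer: $-269548$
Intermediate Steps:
$M{\left(W \right)} = -2 + W$
$F = -269638$ ($F = -30868 - 238770 = -269638$)
$F - E{\left(113,M{\left(-2 \right)} \right)} = -269638 - -90 = -269638 + 90 = -269548$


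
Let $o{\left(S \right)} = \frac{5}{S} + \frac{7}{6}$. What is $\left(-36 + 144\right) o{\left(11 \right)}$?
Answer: $\frac{1926}{11} \approx 175.09$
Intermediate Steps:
$o{\left(S \right)} = \frac{7}{6} + \frac{5}{S}$ ($o{\left(S \right)} = \frac{5}{S} + 7 \cdot \frac{1}{6} = \frac{5}{S} + \frac{7}{6} = \frac{7}{6} + \frac{5}{S}$)
$\left(-36 + 144\right) o{\left(11 \right)} = \left(-36 + 144\right) \left(\frac{7}{6} + \frac{5}{11}\right) = 108 \left(\frac{7}{6} + 5 \cdot \frac{1}{11}\right) = 108 \left(\frac{7}{6} + \frac{5}{11}\right) = 108 \cdot \frac{107}{66} = \frac{1926}{11}$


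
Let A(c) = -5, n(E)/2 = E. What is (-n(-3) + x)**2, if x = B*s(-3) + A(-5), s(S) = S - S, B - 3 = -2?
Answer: 1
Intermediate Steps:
B = 1 (B = 3 - 2 = 1)
n(E) = 2*E
s(S) = 0
x = -5 (x = 1*0 - 5 = 0 - 5 = -5)
(-n(-3) + x)**2 = (-2*(-3) - 5)**2 = (-1*(-6) - 5)**2 = (6 - 5)**2 = 1**2 = 1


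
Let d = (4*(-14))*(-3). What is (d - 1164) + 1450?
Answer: 454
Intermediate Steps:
d = 168 (d = -56*(-3) = 168)
(d - 1164) + 1450 = (168 - 1164) + 1450 = -996 + 1450 = 454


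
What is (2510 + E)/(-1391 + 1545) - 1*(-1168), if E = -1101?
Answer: 181281/154 ≈ 1177.1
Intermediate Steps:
(2510 + E)/(-1391 + 1545) - 1*(-1168) = (2510 - 1101)/(-1391 + 1545) - 1*(-1168) = 1409/154 + 1168 = 181281/154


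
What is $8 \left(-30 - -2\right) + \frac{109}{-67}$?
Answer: $- \frac{15117}{67} \approx -225.63$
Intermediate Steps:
$8 \left(-30 - -2\right) + \frac{109}{-67} = 8 \left(-30 + 2\right) + 109 \left(- \frac{1}{67}\right) = 8 \left(-28\right) - \frac{109}{67} = -224 - \frac{109}{67} = - \frac{15117}{67}$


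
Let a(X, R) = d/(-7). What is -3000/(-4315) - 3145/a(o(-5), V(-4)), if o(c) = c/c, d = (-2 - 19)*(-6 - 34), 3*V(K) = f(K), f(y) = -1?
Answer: 557227/20712 ≈ 26.904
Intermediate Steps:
V(K) = -⅓ (V(K) = (⅓)*(-1) = -⅓)
d = 840 (d = -21*(-40) = 840)
o(c) = 1
a(X, R) = -120 (a(X, R) = 840/(-7) = 840*(-⅐) = -120)
-3000/(-4315) - 3145/a(o(-5), V(-4)) = -3000/(-4315) - 3145/(-120) = -3000*(-1/4315) - 3145*(-1/120) = 600/863 + 629/24 = 557227/20712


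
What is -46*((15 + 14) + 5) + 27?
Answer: -1537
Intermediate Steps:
-46*((15 + 14) + 5) + 27 = -46*(29 + 5) + 27 = -46*34 + 27 = -1564 + 27 = -1537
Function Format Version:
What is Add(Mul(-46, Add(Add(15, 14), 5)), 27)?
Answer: -1537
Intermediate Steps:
Add(Mul(-46, Add(Add(15, 14), 5)), 27) = Add(Mul(-46, Add(29, 5)), 27) = Add(Mul(-46, 34), 27) = Add(-1564, 27) = -1537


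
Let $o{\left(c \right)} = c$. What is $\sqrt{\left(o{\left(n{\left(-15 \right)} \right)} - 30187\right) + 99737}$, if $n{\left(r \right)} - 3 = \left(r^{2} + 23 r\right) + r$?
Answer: $\sqrt{69418} \approx 263.47$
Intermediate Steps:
$n{\left(r \right)} = 3 + r^{2} + 24 r$ ($n{\left(r \right)} = 3 + \left(\left(r^{2} + 23 r\right) + r\right) = 3 + \left(r^{2} + 24 r\right) = 3 + r^{2} + 24 r$)
$\sqrt{\left(o{\left(n{\left(-15 \right)} \right)} - 30187\right) + 99737} = \sqrt{\left(\left(3 + \left(-15\right)^{2} + 24 \left(-15\right)\right) - 30187\right) + 99737} = \sqrt{\left(\left(3 + 225 - 360\right) - 30187\right) + 99737} = \sqrt{\left(-132 - 30187\right) + 99737} = \sqrt{-30319 + 99737} = \sqrt{69418}$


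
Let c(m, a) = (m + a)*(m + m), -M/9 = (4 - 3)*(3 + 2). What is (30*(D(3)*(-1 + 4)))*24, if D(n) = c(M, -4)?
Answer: 9525600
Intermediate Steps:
M = -45 (M = -9*(4 - 3)*(3 + 2) = -9*5 = -45)
c(m, a) = 2*m*(a + m) (c(m, a) = (a + m)*(2*m) = 2*m*(a + m))
D(n) = 4410 (D(n) = 2*(-45)*(-4 - 45) = 2*(-45)*(-49) = 4410)
(30*(D(3)*(-1 + 4)))*24 = (30*(4410*(-1 + 4)))*24 = (30*(4410*3))*24 = (30*13230)*24 = 396900*24 = 9525600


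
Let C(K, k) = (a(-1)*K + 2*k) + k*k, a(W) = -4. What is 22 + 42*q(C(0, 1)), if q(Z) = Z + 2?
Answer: 232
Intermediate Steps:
C(K, k) = k**2 - 4*K + 2*k (C(K, k) = (-4*K + 2*k) + k*k = (-4*K + 2*k) + k**2 = k**2 - 4*K + 2*k)
q(Z) = 2 + Z
22 + 42*q(C(0, 1)) = 22 + 42*(2 + (1**2 - 4*0 + 2*1)) = 22 + 42*(2 + (1 + 0 + 2)) = 22 + 42*(2 + 3) = 22 + 42*5 = 22 + 210 = 232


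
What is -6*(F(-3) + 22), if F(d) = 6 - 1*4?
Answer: -144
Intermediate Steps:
F(d) = 2 (F(d) = 6 - 4 = 2)
-6*(F(-3) + 22) = -6*(2 + 22) = -6*24 = -144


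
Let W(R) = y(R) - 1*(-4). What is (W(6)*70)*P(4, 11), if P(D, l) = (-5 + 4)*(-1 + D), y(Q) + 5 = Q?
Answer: -1050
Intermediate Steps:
y(Q) = -5 + Q
W(R) = -1 + R (W(R) = (-5 + R) - 1*(-4) = (-5 + R) + 4 = -1 + R)
P(D, l) = 1 - D (P(D, l) = -(-1 + D) = 1 - D)
(W(6)*70)*P(4, 11) = ((-1 + 6)*70)*(1 - 1*4) = (5*70)*(1 - 4) = 350*(-3) = -1050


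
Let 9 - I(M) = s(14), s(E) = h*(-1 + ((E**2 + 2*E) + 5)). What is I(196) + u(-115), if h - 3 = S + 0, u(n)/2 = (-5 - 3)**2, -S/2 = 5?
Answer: 1733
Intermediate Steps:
S = -10 (S = -2*5 = -10)
u(n) = 128 (u(n) = 2*(-5 - 3)**2 = 2*(-8)**2 = 2*64 = 128)
h = -7 (h = 3 + (-10 + 0) = 3 - 10 = -7)
s(E) = -28 - 14*E - 7*E**2 (s(E) = -7*(-1 + ((E**2 + 2*E) + 5)) = -7*(-1 + (5 + E**2 + 2*E)) = -7*(4 + E**2 + 2*E) = -28 - 14*E - 7*E**2)
I(M) = 1605 (I(M) = 9 - (-28 - 14*14 - 7*14**2) = 9 - (-28 - 196 - 7*196) = 9 - (-28 - 196 - 1372) = 9 - 1*(-1596) = 9 + 1596 = 1605)
I(196) + u(-115) = 1605 + 128 = 1733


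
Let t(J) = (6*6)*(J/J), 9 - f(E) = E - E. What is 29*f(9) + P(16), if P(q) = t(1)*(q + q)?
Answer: 1413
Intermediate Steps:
f(E) = 9 (f(E) = 9 - (E - E) = 9 - 1*0 = 9 + 0 = 9)
t(J) = 36 (t(J) = 36*1 = 36)
P(q) = 72*q (P(q) = 36*(q + q) = 36*(2*q) = 72*q)
29*f(9) + P(16) = 29*9 + 72*16 = 261 + 1152 = 1413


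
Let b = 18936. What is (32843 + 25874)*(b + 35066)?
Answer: 3170835434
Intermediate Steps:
(32843 + 25874)*(b + 35066) = (32843 + 25874)*(18936 + 35066) = 58717*54002 = 3170835434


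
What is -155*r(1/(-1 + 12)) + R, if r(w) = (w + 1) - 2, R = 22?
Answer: 1792/11 ≈ 162.91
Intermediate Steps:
r(w) = -1 + w (r(w) = (1 + w) - 2 = -1 + w)
-155*r(1/(-1 + 12)) + R = -155*(-1 + 1/(-1 + 12)) + 22 = -155*(-1 + 1/11) + 22 = -155*(-10/11) + 22 = 1550/11 + 22 = 1792/11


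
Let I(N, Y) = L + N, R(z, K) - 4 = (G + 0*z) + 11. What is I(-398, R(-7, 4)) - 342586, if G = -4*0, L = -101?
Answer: -343085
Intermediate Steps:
G = 0
R(z, K) = 15 (R(z, K) = 4 + ((0 + 0*z) + 11) = 4 + ((0 + 0) + 11) = 4 + (0 + 11) = 4 + 11 = 15)
I(N, Y) = -101 + N
I(-398, R(-7, 4)) - 342586 = (-101 - 398) - 342586 = -499 - 342586 = -343085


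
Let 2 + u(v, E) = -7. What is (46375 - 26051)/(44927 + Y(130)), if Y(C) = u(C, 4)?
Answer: 10162/22459 ≈ 0.45247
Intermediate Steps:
u(v, E) = -9 (u(v, E) = -2 - 7 = -9)
Y(C) = -9
(46375 - 26051)/(44927 + Y(130)) = (46375 - 26051)/(44927 - 9) = 20324/44918 = 20324*(1/44918) = 10162/22459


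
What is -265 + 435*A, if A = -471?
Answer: -205150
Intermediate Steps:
-265 + 435*A = -265 + 435*(-471) = -265 - 204885 = -205150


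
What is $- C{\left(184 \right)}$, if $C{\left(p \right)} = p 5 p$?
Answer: $-169280$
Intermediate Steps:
$C{\left(p \right)} = 5 p^{2}$
$- C{\left(184 \right)} = - 5 \cdot 184^{2} = - 5 \cdot 33856 = \left(-1\right) 169280 = -169280$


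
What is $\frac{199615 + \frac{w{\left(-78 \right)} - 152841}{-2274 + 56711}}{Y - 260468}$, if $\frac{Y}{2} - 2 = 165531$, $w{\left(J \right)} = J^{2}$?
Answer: $\frac{5433147499}{1921571663} \approx 2.8274$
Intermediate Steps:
$Y = 331066$ ($Y = 4 + 2 \cdot 165531 = 4 + 331062 = 331066$)
$\frac{199615 + \frac{w{\left(-78 \right)} - 152841}{-2274 + 56711}}{Y - 260468} = \frac{199615 + \frac{\left(-78\right)^{2} - 152841}{-2274 + 56711}}{331066 - 260468} = \frac{199615 + \frac{6084 - 152841}{54437}}{70598} = \left(199615 - \frac{146757}{54437}\right) \frac{1}{70598} = \frac{10866294998}{54437} \cdot \frac{1}{70598} = \frac{5433147499}{1921571663}$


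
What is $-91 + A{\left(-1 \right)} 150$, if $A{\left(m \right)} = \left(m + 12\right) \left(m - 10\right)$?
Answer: $-18241$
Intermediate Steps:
$A{\left(m \right)} = \left(-10 + m\right) \left(12 + m\right)$ ($A{\left(m \right)} = \left(12 + m\right) \left(-10 + m\right) = \left(-10 + m\right) \left(12 + m\right)$)
$-91 + A{\left(-1 \right)} 150 = -91 + \left(-120 + \left(-1\right)^{2} + 2 \left(-1\right)\right) 150 = -91 + \left(-120 + 1 - 2\right) 150 = -91 - 18150 = -18241$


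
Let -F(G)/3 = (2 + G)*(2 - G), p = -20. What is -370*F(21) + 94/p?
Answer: -4850747/10 ≈ -4.8507e+5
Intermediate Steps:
F(G) = -3*(2 + G)*(2 - G)
-370*F(21) + 94/p = -370*(-12 + 3*21²) + 94/(-20) = -370*(-12 + 3*441) + 94*(-1/20) = -370*(-12 + 1323) - 47/10 = -370*1311 - 47/10 = -485070 - 47/10 = -4850747/10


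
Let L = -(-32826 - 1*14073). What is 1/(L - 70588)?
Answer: -1/23689 ≈ -4.2214e-5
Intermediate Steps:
L = 46899 (L = -(-32826 - 14073) = -1*(-46899) = 46899)
1/(L - 70588) = 1/(46899 - 70588) = 1/(-23689) = -1/23689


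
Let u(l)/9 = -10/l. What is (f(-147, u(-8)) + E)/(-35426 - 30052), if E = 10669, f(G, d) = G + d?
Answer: -6019/37416 ≈ -0.16087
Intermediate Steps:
u(l) = -90/l (u(l) = 9*(-10/l) = -90/l)
(f(-147, u(-8)) + E)/(-35426 - 30052) = ((-147 - 90/(-8)) + 10669)/(-35426 - 30052) = ((-147 - 90*(-⅛)) + 10669)/(-65478) = ((-147 + 45/4) + 10669)*(-1/65478) = (-543/4 + 10669)*(-1/65478) = (42133/4)*(-1/65478) = -6019/37416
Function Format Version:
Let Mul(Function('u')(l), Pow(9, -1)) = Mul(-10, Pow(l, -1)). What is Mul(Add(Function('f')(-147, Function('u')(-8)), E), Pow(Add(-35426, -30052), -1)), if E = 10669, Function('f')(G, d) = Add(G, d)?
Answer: Rational(-6019, 37416) ≈ -0.16087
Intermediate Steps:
Function('u')(l) = Mul(-90, Pow(l, -1)) (Function('u')(l) = Mul(9, Mul(-10, Pow(l, -1))) = Mul(-90, Pow(l, -1)))
Mul(Add(Function('f')(-147, Function('u')(-8)), E), Pow(Add(-35426, -30052), -1)) = Mul(Add(Add(-147, Mul(-90, Pow(-8, -1))), 10669), Pow(Add(-35426, -30052), -1)) = Mul(Add(Add(-147, Mul(-90, Rational(-1, 8))), 10669), Pow(-65478, -1)) = Mul(Add(Add(-147, Rational(45, 4)), 10669), Rational(-1, 65478)) = Mul(Add(Rational(-543, 4), 10669), Rational(-1, 65478)) = Mul(Rational(42133, 4), Rational(-1, 65478)) = Rational(-6019, 37416)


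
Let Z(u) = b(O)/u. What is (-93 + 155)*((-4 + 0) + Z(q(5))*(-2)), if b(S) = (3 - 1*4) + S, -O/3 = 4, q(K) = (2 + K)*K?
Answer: -7068/35 ≈ -201.94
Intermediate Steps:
q(K) = K*(2 + K)
O = -12 (O = -3*4 = -12)
b(S) = -1 + S (b(S) = (3 - 4) + S = -1 + S)
Z(u) = -13/u (Z(u) = (-1 - 12)/u = -13/u)
(-93 + 155)*((-4 + 0) + Z(q(5))*(-2)) = (-93 + 155)*((-4 + 0) - 13*1/(5*(2 + 5))*(-2)) = 62*(-4 - 13/(5*7)*(-2)) = 62*(-4 - 13/35*(-2)) = 62*(-4 + 26/35) = 62*(-114/35) = -7068/35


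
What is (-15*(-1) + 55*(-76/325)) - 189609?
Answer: -12324446/65 ≈ -1.8961e+5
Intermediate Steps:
(-15*(-1) + 55*(-76/325)) - 189609 = (15 + 55*(-76*1/325)) - 189609 = (15 + 55*(-76/325)) - 189609 = (15 - 836/65) - 189609 = 139/65 - 189609 = -12324446/65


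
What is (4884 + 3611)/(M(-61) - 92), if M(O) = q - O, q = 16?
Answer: -1699/3 ≈ -566.33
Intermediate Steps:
M(O) = 16 - O
(4884 + 3611)/(M(-61) - 92) = (4884 + 3611)/((16 - 1*(-61)) - 92) = 8495/((16 + 61) - 92) = 8495/(77 - 92) = 8495/(-15) = 8495*(-1/15) = -1699/3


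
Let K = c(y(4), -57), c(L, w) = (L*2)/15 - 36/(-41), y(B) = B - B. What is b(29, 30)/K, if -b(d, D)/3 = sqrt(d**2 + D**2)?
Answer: -41*sqrt(1741)/12 ≈ -142.56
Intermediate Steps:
y(B) = 0
b(d, D) = -3*sqrt(D**2 + d**2) (b(d, D) = -3*sqrt(d**2 + D**2) = -3*sqrt(D**2 + d**2))
c(L, w) = 36/41 + 2*L/15 (c(L, w) = (2*L)*(1/15) - 36*(-1/41) = 2*L/15 + 36/41 = 36/41 + 2*L/15)
K = 36/41 (K = 36/41 + (2/15)*0 = 36/41 + 0 = 36/41 ≈ 0.87805)
b(29, 30)/K = (-3*sqrt(30**2 + 29**2))/(36/41) = -3*sqrt(900 + 841)*(41/36) = -3*sqrt(1741)*(41/36) = -41*sqrt(1741)/12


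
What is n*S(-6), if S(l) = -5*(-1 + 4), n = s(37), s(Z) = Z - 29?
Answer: -120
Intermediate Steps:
s(Z) = -29 + Z
n = 8 (n = -29 + 37 = 8)
S(l) = -15 (S(l) = -5*3 = -15)
n*S(-6) = 8*(-15) = -120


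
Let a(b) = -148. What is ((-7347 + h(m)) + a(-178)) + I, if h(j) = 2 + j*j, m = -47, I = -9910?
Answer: -15194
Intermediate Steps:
h(j) = 2 + j²
((-7347 + h(m)) + a(-178)) + I = ((-7347 + (2 + (-47)²)) - 148) - 9910 = ((-7347 + (2 + 2209)) - 148) - 9910 = ((-7347 + 2211) - 148) - 9910 = (-5136 - 148) - 9910 = -5284 - 9910 = -15194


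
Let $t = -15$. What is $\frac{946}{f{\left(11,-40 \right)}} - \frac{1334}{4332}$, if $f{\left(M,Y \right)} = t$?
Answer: $- \frac{686347}{10830} \approx -63.375$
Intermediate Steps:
$f{\left(M,Y \right)} = -15$
$\frac{946}{f{\left(11,-40 \right)}} - \frac{1334}{4332} = \frac{946}{-15} - \frac{1334}{4332} = 946 \left(- \frac{1}{15}\right) - \frac{667}{2166} = - \frac{946}{15} - \frac{667}{2166} = - \frac{686347}{10830}$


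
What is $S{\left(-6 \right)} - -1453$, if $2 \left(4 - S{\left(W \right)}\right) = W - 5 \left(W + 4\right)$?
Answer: $1455$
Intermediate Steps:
$S{\left(W \right)} = 14 + 2 W$ ($S{\left(W \right)} = 4 - \frac{W - 5 \left(W + 4\right)}{2} = 4 - \frac{W - 5 \left(4 + W\right)}{2} = 4 - \frac{W - \left(20 + 5 W\right)}{2} = 4 - \frac{-20 - 4 W}{2} = 4 + \left(10 + 2 W\right) = 14 + 2 W$)
$S{\left(-6 \right)} - -1453 = \left(14 + 2 \left(-6\right)\right) - -1453 = \left(14 - 12\right) + 1453 = 2 + 1453 = 1455$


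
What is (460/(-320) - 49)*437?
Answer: -352659/16 ≈ -22041.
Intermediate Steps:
(460/(-320) - 49)*437 = (460*(-1/320) - 49)*437 = (-23/16 - 49)*437 = -807/16*437 = -352659/16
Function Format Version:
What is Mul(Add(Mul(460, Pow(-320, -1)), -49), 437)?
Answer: Rational(-352659, 16) ≈ -22041.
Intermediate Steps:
Mul(Add(Mul(460, Pow(-320, -1)), -49), 437) = Mul(Add(Mul(460, Rational(-1, 320)), -49), 437) = Mul(Add(Rational(-23, 16), -49), 437) = Mul(Rational(-807, 16), 437) = Rational(-352659, 16)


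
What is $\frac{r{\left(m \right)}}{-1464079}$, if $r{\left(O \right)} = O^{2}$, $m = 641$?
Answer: $- \frac{410881}{1464079} \approx -0.28064$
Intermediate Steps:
$\frac{r{\left(m \right)}}{-1464079} = \frac{641^{2}}{-1464079} = 410881 \left(- \frac{1}{1464079}\right) = - \frac{410881}{1464079}$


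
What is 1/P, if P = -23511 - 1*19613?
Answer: -1/43124 ≈ -2.3189e-5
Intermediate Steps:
P = -43124 (P = -23511 - 19613 = -43124)
1/P = 1/(-43124) = -1/43124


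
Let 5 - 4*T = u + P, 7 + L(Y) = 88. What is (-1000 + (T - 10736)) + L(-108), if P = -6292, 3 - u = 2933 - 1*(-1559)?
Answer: -17917/2 ≈ -8958.5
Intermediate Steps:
u = -4489 (u = 3 - (2933 - 1*(-1559)) = 3 - (2933 + 1559) = 3 - 1*4492 = 3 - 4492 = -4489)
L(Y) = 81 (L(Y) = -7 + 88 = 81)
T = 5393/2 (T = 5/4 - (-4489 - 6292)/4 = 5/4 - ¼*(-10781) = 5/4 + 10781/4 = 5393/2 ≈ 2696.5)
(-1000 + (T - 10736)) + L(-108) = (-1000 + (5393/2 - 10736)) + 81 = (-1000 - 16079/2) + 81 = -18079/2 + 81 = -17917/2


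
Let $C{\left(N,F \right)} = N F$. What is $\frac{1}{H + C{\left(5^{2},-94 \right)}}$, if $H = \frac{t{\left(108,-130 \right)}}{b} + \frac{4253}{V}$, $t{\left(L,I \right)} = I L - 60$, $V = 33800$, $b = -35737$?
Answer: $- \frac{92916200}{218304718503} \approx -0.00042563$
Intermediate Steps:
$t{\left(L,I \right)} = -60 + I L$
$C{\left(N,F \right)} = F N$
$H = \frac{48351497}{92916200}$ ($H = \frac{-60 - 14040}{-35737} + \frac{4253}{33800} = \left(-60 - 14040\right) \left(- \frac{1}{35737}\right) + 4253 \cdot \frac{1}{33800} = \left(-14100\right) \left(- \frac{1}{35737}\right) + \frac{4253}{33800} = \frac{14100}{35737} + \frac{4253}{33800} = \frac{48351497}{92916200} \approx 0.52038$)
$\frac{1}{H + C{\left(5^{2},-94 \right)}} = \frac{1}{\frac{48351497}{92916200} - 94 \cdot 5^{2}} = \frac{1}{\frac{48351497}{92916200} - 2350} = \frac{1}{- \frac{218304718503}{92916200}} = - \frac{92916200}{218304718503}$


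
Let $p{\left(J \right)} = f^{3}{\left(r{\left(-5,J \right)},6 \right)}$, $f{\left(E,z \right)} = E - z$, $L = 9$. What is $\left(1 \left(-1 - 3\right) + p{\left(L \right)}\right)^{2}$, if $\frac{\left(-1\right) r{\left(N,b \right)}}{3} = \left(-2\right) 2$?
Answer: $44944$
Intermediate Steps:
$r{\left(N,b \right)} = 12$ ($r{\left(N,b \right)} = - 3 \left(\left(-2\right) 2\right) = \left(-3\right) \left(-4\right) = 12$)
$p{\left(J \right)} = 216$ ($p{\left(J \right)} = \left(12 - 6\right)^{3} = 6^{3} = 216$)
$\left(1 \left(-1 - 3\right) + p{\left(L \right)}\right)^{2} = \left(1 \left(-1 - 3\right) + 216\right)^{2} = \left(1 \left(-4\right) + 216\right)^{2} = \left(-4 + 216\right)^{2} = 212^{2} = 44944$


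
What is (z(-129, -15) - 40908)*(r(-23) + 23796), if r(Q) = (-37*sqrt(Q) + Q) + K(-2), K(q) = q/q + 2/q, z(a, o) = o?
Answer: -972862479 + 1514151*I*sqrt(23) ≈ -9.7286e+8 + 7.2616e+6*I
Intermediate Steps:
K(q) = 1 + 2/q
r(Q) = Q - 37*sqrt(Q) (r(Q) = (-37*sqrt(Q) + Q) + (2 - 2)/(-2) = (Q - 37*sqrt(Q)) - 1/2*0 = (Q - 37*sqrt(Q)) + 0 = Q - 37*sqrt(Q))
(z(-129, -15) - 40908)*(r(-23) + 23796) = (-15 - 40908)*((-23 - 37*I*sqrt(23)) + 23796) = -40923*((-23 - 37*I*sqrt(23)) + 23796) = -40923*(23773 - 37*I*sqrt(23)) = -972862479 + 1514151*I*sqrt(23)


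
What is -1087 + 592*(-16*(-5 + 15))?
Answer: -95807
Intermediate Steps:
-1087 + 592*(-16*(-5 + 15)) = -1087 + 592*(-16*10) = -1087 + 592*(-160) = -1087 - 94720 = -95807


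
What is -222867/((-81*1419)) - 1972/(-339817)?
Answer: 8440072783/4339802907 ≈ 1.9448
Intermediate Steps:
-222867/((-81*1419)) - 1972/(-339817) = -222867/(-114939) - 1972*(-1/339817) = -222867*(-1/114939) + 1972/339817 = 24763/12771 + 1972/339817 = 8440072783/4339802907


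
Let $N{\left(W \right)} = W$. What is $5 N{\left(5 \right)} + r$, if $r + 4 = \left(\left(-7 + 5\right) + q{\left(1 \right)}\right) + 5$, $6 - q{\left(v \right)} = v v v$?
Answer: $29$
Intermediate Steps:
$q{\left(v \right)} = 6 - v^{3}$ ($q{\left(v \right)} = 6 - v v v = 6 - v^{2} v = 6 - v^{3}$)
$r = 4$ ($r = -4 + \left(\left(\left(-7 + 5\right) + \left(6 - 1^{3}\right)\right) + 5\right) = -4 + \left(\left(-2 + \left(6 - 1\right)\right) + 5\right) = -4 + \left(\left(-2 + 5\right) + 5\right) = -4 + \left(3 + 5\right) = -4 + 8 = 4$)
$5 N{\left(5 \right)} + r = 5 \cdot 5 + 4 = 25 + 4 = 29$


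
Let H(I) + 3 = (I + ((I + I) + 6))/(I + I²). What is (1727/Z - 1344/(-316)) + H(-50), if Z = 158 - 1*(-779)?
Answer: 275435444/90678175 ≈ 3.0375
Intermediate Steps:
Z = 937 (Z = 158 + 779 = 937)
H(I) = -3 + (6 + 3*I)/(I + I²) (H(I) = -3 + (I + ((I + I) + 6))/(I + I²) = -3 + (I + (2*I + 6))/(I + I²) = -3 + (I + (6 + 2*I))/(I + I²) = -3 + (6 + 3*I)/(I + I²))
(1727/Z - 1344/(-316)) + H(-50) = (1727/937 - 1344/(-316)) + 3*(2 - 1*(-50)²)/(-50*(1 - 50)) = (1727*(1/937) - 1344*(-1/316)) + 3*(-1/50)*(2 - 1*2500)/(-49) = (1727/937 + 336/79) + 3*(-1/50)*(-1/49)*(2 - 2500) = 451265/74023 + 3*(-1/50)*(-1/49)*(-2498) = 451265/74023 - 3747/1225 = 275435444/90678175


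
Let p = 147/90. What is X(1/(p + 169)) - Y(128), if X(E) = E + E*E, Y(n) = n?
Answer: -3353978138/26204161 ≈ -127.99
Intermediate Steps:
p = 49/30 (p = 147*(1/90) = 49/30 ≈ 1.6333)
X(E) = E + E²
X(1/(p + 169)) - Y(128) = (1 + 1/(49/30 + 169))/(49/30 + 169) - 1*128 = (1 + 1/(5119/30))/(5119/30) - 128 = 30*(1 + 30/5119)/5119 - 128 = (30/5119)*(5149/5119) - 128 = 154470/26204161 - 128 = -3353978138/26204161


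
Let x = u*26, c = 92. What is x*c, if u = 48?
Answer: 114816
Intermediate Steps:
x = 1248 (x = 48*26 = 1248)
x*c = 1248*92 = 114816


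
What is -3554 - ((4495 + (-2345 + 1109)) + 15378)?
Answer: -22191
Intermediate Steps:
-3554 - ((4495 + (-2345 + 1109)) + 15378) = -3554 - ((4495 - 1236) + 15378) = -3554 - (3259 + 15378) = -3554 - 1*18637 = -3554 - 18637 = -22191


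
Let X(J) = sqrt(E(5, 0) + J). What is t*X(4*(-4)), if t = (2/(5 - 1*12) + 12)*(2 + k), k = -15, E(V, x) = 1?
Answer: -1066*I*sqrt(15)/7 ≈ -589.8*I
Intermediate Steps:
X(J) = sqrt(1 + J)
t = -1066/7 (t = (2/(5 - 1*12) + 12)*(2 - 15) = (2/(5 - 12) + 12)*(-13) = (2/(-7) + 12)*(-13) = (2*(-1/7) + 12)*(-13) = (-2/7 + 12)*(-13) = (82/7)*(-13) = -1066/7 ≈ -152.29)
t*X(4*(-4)) = -1066*sqrt(1 + 4*(-4))/7 = -1066*sqrt(1 - 16)/7 = -1066*I*sqrt(15)/7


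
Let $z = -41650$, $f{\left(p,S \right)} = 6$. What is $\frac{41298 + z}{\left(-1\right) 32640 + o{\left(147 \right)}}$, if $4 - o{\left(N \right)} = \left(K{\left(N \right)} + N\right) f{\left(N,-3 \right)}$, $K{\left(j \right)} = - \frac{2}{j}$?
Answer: $\frac{8624}{821189} \approx 0.010502$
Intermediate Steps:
$o{\left(N \right)} = 4 - 6 N + \frac{12}{N}$ ($o{\left(N \right)} = 4 - \left(- \frac{2}{N} + N\right) 6 = 4 - \left(N - \frac{2}{N}\right) 6 = 4 - \left(- \frac{12}{N} + 6 N\right) = 4 - 6 N + \frac{12}{N}$)
$\frac{41298 + z}{\left(-1\right) 32640 + o{\left(147 \right)}} = \frac{41298 - 41650}{\left(-1\right) 32640 + \left(4 - 882 + \frac{12}{147}\right)} = - \frac{352}{-32640 + \left(4 - 882 + 12 \cdot \frac{1}{147}\right)} = - \frac{352}{-32640 + \left(4 - 882 + \frac{4}{49}\right)} = - \frac{352}{-32640 - \frac{43018}{49}} = - \frac{352}{- \frac{1642378}{49}} = \left(-352\right) \left(- \frac{49}{1642378}\right) = \frac{8624}{821189}$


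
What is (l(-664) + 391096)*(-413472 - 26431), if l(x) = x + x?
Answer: -171460112504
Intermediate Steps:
l(x) = 2*x
(l(-664) + 391096)*(-413472 - 26431) = (2*(-664) + 391096)*(-413472 - 26431) = (-1328 + 391096)*(-439903) = 389768*(-439903) = -171460112504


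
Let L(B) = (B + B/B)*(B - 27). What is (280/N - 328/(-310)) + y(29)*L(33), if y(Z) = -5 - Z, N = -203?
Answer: -31178764/4495 ≈ -6936.3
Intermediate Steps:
L(B) = (1 + B)*(-27 + B) (L(B) = (B + 1)*(-27 + B) = (1 + B)*(-27 + B))
(280/N - 328/(-310)) + y(29)*L(33) = (280/(-203) - 328/(-310)) + (-5 - 1*29)*(-27 + 33² - 26*33) = (280*(-1/203) - 328*(-1/310)) + (-5 - 29)*(-27 + 1089 - 858) = (-40/29 + 164/155) - 34*204 = -1444/4495 - 6936 = -31178764/4495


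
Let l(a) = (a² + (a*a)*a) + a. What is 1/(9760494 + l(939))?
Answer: 1/838579173 ≈ 1.1925e-9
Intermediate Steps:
l(a) = a + a² + a³ (l(a) = (a² + a²*a) + a = (a² + a³) + a = a + a² + a³)
1/(9760494 + l(939)) = 1/(9760494 + 939*(1 + 939 + 939²)) = 1/(9760494 + 939*(1 + 939 + 881721)) = 1/(9760494 + 939*882661) = 1/(9760494 + 828818679) = 1/838579173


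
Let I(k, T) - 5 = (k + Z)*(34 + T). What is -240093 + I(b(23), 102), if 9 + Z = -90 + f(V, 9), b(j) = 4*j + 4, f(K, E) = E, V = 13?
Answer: -239272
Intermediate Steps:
b(j) = 4 + 4*j
Z = -90 (Z = -9 + (-90 + 9) = -9 - 81 = -90)
I(k, T) = 5 + (-90 + k)*(34 + T) (I(k, T) = 5 + (k - 90)*(34 + T) = 5 + (-90 + k)*(34 + T))
-240093 + I(b(23), 102) = -240093 + (-3055 - 90*102 + 34*(4 + 4*23) + 102*(4 + 4*23)) = -240093 + (-3055 - 9180 + 34*(4 + 92) + 102*(4 + 92)) = -240093 + (-3055 - 9180 + 34*96 + 102*96) = -240093 + (-3055 - 9180 + 3264 + 9792) = -240093 + 821 = -239272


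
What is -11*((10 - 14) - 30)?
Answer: 374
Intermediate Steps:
-11*((10 - 14) - 30) = -11*(-4 - 30) = -11*(-34) = 374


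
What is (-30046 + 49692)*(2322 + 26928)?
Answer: 574645500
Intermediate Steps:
(-30046 + 49692)*(2322 + 26928) = 19646*29250 = 574645500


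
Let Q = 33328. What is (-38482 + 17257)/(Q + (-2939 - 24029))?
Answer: -1415/424 ≈ -3.3373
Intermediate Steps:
(-38482 + 17257)/(Q + (-2939 - 24029)) = (-38482 + 17257)/(33328 + (-2939 - 24029)) = -21225/(33328 - 26968) = -21225/6360 = -21225*1/6360 = -1415/424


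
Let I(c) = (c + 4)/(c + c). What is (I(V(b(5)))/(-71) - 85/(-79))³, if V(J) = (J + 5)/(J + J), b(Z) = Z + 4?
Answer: 533273621511357/484217439715576 ≈ 1.1013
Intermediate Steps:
b(Z) = 4 + Z
V(J) = (5 + J)/(2*J) (V(J) = (5 + J)/((2*J)) = (5 + J)*(1/(2*J)) = (5 + J)/(2*J))
I(c) = (4 + c)/(2*c) (I(c) = (4 + c)/((2*c)) = (4 + c)*(1/(2*c)) = (4 + c)/(2*c))
(I(V(b(5)))/(-71) - 85/(-79))³ = (((4 + (5 + (4 + 5))/(2*(4 + 5)))/(2*(((5 + (4 + 5))/(2*(4 + 5))))))/(-71) - 85/(-79))³ = (((4 + (½)*(5 + 9)/9)/(2*(((½)*(5 + 9)/9))))*(-1/71) - 85*(-1/79))³ = (((4 + (½)*(⅑)*14)/(2*(((½)*(⅑)*14))))*(-1/71) + 85/79)³ = (((4 + 7/9)/(2*(7/9)))*(-1/71) + 85/79)³ = (((½)*(9/7)*(43/9))*(-1/71) + 85/79)³ = ((43/14)*(-1/71) + 85/79)³ = (-43/994 + 85/79)³ = (81093/78526)³ = 533273621511357/484217439715576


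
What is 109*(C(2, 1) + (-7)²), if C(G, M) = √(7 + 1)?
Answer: 5341 + 218*√2 ≈ 5649.3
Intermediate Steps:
C(G, M) = 2*√2 (C(G, M) = √8 = 2*√2)
109*(C(2, 1) + (-7)²) = 109*(2*√2 + (-7)²) = 109*(2*√2 + 49) = 109*(49 + 2*√2) = 5341 + 218*√2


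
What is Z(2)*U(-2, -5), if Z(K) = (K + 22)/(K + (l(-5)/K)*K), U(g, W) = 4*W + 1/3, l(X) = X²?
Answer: -472/27 ≈ -17.481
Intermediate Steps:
U(g, W) = ⅓ + 4*W (U(g, W) = 4*W + ⅓ = ⅓ + 4*W)
Z(K) = (22 + K)/(25 + K) (Z(K) = (K + 22)/(K + ((-5)²/K)*K) = (22 + K)/(K + (25/K)*K) = (22 + K)/(K + 25) = (22 + K)/(25 + K))
Z(2)*U(-2, -5) = ((22 + 2)/(25 + 2))*(⅓ + 4*(-5)) = (24/27)*(⅓ - 20) = ((1/27)*24)*(-59/3) = (8/9)*(-59/3) = -472/27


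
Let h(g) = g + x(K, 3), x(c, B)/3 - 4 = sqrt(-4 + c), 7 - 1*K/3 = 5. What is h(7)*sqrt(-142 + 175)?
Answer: sqrt(33)*(19 + 3*sqrt(2)) ≈ 133.52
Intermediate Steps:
K = 6 (K = 21 - 3*5 = 21 - 15 = 6)
x(c, B) = 12 + 3*sqrt(-4 + c)
h(g) = 12 + g + 3*sqrt(2) (h(g) = g + (12 + 3*sqrt(-4 + 6)) = g + (12 + 3*sqrt(2)) = 12 + g + 3*sqrt(2))
h(7)*sqrt(-142 + 175) = (12 + 7 + 3*sqrt(2))*sqrt(-142 + 175) = (19 + 3*sqrt(2))*sqrt(33) = sqrt(33)*(19 + 3*sqrt(2))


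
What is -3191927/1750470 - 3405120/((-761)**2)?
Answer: -7809072362567/1013733936870 ≈ -7.7033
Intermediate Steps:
-3191927/1750470 - 3405120/((-761)**2) = -3191927*1/1750470 - 3405120/579121 = -3191927/1750470 - 3405120*1/579121 = -3191927/1750470 - 3405120/579121 = -7809072362567/1013733936870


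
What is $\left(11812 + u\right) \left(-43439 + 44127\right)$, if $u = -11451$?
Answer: $248368$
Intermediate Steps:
$\left(11812 + u\right) \left(-43439 + 44127\right) = \left(11812 - 11451\right) \left(-43439 + 44127\right) = 361 \cdot 688 = 248368$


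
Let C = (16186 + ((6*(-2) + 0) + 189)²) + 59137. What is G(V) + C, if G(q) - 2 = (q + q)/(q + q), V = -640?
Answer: 106655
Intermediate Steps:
G(q) = 3 (G(q) = 2 + (q + q)/(q + q) = 2 + (2*q)/((2*q)) = 2 + (2*q)*(1/(2*q)) = 2 + 1 = 3)
C = 106652 (C = (16186 + ((-12 + 0) + 189)²) + 59137 = (16186 + (-12 + 189)²) + 59137 = (16186 + 177²) + 59137 = (16186 + 31329) + 59137 = 47515 + 59137 = 106652)
G(V) + C = 3 + 106652 = 106655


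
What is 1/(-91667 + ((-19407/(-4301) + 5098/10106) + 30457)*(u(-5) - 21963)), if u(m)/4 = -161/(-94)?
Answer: -1021448791/683267772126079796 ≈ -1.4949e-9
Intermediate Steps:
u(m) = 322/47 (u(m) = 4*(-161/(-94)) = 4*(-161*(-1/94)) = 4*(161/94) = 322/47)
1/(-91667 + ((-19407/(-4301) + 5098/10106) + 30457)*(u(-5) - 21963)) = 1/(-91667 + ((-19407/(-4301) + 5098/10106) + 30457)*(322/47 - 21963)) = 1/(-91667 + ((-19407*(-1/4301) + 5098*(1/10106)) + 30457)*(-1031939/47)) = 1/(-91667 + ((19407/4301 + 2549/5053) + 30457)*(-1031939/47)) = 1/(-91667 + (109026820/21732953 + 30457)*(-1031939/47)) = 1/(-91667 + (662029576341/21732953)*(-1031939/47)) = 1/(-91667 - 683174138979755199/1021448791) = 1/(-683267772126079796/1021448791) = -1021448791/683267772126079796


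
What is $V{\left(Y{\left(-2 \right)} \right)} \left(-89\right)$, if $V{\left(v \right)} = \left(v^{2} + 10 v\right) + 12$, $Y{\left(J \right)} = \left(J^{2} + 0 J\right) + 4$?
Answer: $-13884$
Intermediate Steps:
$Y{\left(J \right)} = 4 + J^{2}$ ($Y{\left(J \right)} = \left(J^{2} + 0\right) + 4 = J^{2} + 4 = 4 + J^{2}$)
$V{\left(v \right)} = 12 + v^{2} + 10 v$
$V{\left(Y{\left(-2 \right)} \right)} \left(-89\right) = \left(12 + \left(4 + \left(-2\right)^{2}\right)^{2} + 10 \left(4 + \left(-2\right)^{2}\right)\right) \left(-89\right) = \left(12 + \left(4 + 4\right)^{2} + 10 \left(4 + 4\right)\right) \left(-89\right) = \left(12 + 8^{2} + 10 \cdot 8\right) \left(-89\right) = \left(12 + 64 + 80\right) \left(-89\right) = 156 \left(-89\right) = -13884$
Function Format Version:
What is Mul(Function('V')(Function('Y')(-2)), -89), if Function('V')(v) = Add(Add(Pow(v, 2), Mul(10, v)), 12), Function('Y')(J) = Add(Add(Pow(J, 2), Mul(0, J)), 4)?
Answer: -13884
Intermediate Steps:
Function('Y')(J) = Add(4, Pow(J, 2)) (Function('Y')(J) = Add(Add(Pow(J, 2), 0), 4) = Add(Pow(J, 2), 4) = Add(4, Pow(J, 2)))
Function('V')(v) = Add(12, Pow(v, 2), Mul(10, v))
Mul(Function('V')(Function('Y')(-2)), -89) = Mul(Add(12, Pow(Add(4, Pow(-2, 2)), 2), Mul(10, Add(4, Pow(-2, 2)))), -89) = Mul(Add(12, Pow(Add(4, 4), 2), Mul(10, Add(4, 4))), -89) = Mul(Add(12, Pow(8, 2), Mul(10, 8)), -89) = Mul(Add(12, 64, 80), -89) = Mul(156, -89) = -13884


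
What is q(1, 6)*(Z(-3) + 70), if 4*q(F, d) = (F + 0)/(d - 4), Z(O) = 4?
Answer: 37/4 ≈ 9.2500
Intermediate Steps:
q(F, d) = F/(4*(-4 + d)) (q(F, d) = ((F + 0)/(d - 4))/4 = (F/(-4 + d))/4 = F/(4*(-4 + d)))
q(1, 6)*(Z(-3) + 70) = ((¼)*1/(-4 + 6))*(4 + 70) = ((¼)*1/2)*74 = ((¼)*1*(½))*74 = (⅛)*74 = 37/4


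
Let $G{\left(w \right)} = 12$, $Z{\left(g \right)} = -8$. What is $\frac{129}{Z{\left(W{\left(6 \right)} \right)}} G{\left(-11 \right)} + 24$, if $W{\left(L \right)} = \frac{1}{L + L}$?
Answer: $- \frac{339}{2} \approx -169.5$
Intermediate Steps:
$W{\left(L \right)} = \frac{1}{2 L}$
$\frac{129}{Z{\left(W{\left(6 \right)} \right)}} G{\left(-11 \right)} + 24 = \frac{129}{-8} \cdot 12 + 24 = 129 \left(- \frac{1}{8}\right) 12 + 24 = \left(- \frac{129}{8}\right) 12 + 24 = - \frac{387}{2} + 24 = - \frac{339}{2}$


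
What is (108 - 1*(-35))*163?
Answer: 23309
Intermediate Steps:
(108 - 1*(-35))*163 = (108 + 35)*163 = 143*163 = 23309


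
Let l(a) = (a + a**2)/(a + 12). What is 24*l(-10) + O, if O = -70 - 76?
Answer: 934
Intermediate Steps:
l(a) = (a + a**2)/(12 + a)
O = -146
24*l(-10) + O = 24*(-10*(1 - 10)/(12 - 10)) - 146 = 24*(-10*(-9)/2) - 146 = 24*(-10*1/2*(-9)) - 146 = 24*45 - 146 = 1080 - 146 = 934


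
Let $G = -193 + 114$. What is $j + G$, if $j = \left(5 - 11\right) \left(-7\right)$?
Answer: $-37$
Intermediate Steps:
$j = 42$ ($j = \left(-6\right) \left(-7\right) = 42$)
$G = -79$
$j + G = 42 - 79 = -37$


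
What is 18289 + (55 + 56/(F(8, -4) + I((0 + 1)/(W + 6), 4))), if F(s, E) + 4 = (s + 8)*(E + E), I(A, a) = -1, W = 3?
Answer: 348528/19 ≈ 18344.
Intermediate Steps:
F(s, E) = -4 + 2*E*(8 + s) (F(s, E) = -4 + (s + 8)*(E + E) = -4 + (8 + s)*(2*E) = -4 + 2*E*(8 + s))
18289 + (55 + 56/(F(8, -4) + I((0 + 1)/(W + 6), 4))) = 18289 + (55 + 56/((-4 + 16*(-4) + 2*(-4)*8) - 1)) = 18289 + (55 + 56/((-4 - 64 - 64) - 1)) = 18289 + (55 + 56/(-132 - 1)) = 18289 + (55 + 56/(-133)) = 18289 + (55 - 1/133*56) = 18289 + (55 - 8/19) = 18289 + 1037/19 = 348528/19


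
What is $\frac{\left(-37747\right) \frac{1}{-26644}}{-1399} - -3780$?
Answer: $\frac{140899295933}{37274956} \approx 3780.0$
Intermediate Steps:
$\frac{\left(-37747\right) \frac{1}{-26644}}{-1399} - -3780 = \left(-37747\right) \left(- \frac{1}{26644}\right) \left(- \frac{1}{1399}\right) + 3780 = \frac{37747}{26644} \left(- \frac{1}{1399}\right) + 3780 = - \frac{37747}{37274956} + 3780 = \frac{140899295933}{37274956}$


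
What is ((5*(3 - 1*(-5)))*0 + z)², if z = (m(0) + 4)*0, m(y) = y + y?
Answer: 0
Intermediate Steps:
m(y) = 2*y
z = 0 (z = (2*0 + 4)*0 = (0 + 4)*0 = 4*0 = 0)
((5*(3 - 1*(-5)))*0 + z)² = ((5*(3 - 1*(-5)))*0 + 0)² = ((5*(3 + 5))*0 + 0)² = ((5*8)*0 + 0)² = (40*0 + 0)² = (0 + 0)² = 0² = 0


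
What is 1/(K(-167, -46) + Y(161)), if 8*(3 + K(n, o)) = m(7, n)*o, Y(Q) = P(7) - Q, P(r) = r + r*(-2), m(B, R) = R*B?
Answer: 4/26203 ≈ 0.00015265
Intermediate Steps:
m(B, R) = B*R
P(r) = -r (P(r) = r - 2*r = -r)
Y(Q) = -7 - Q (Y(Q) = -1*7 - Q = -7 - Q)
K(n, o) = -3 + 7*n*o/8 (K(n, o) = -3 + ((7*n)*o)/8 = -3 + (7*n*o)/8 = -3 + 7*n*o/8)
1/(K(-167, -46) + Y(161)) = 1/((-3 + (7/8)*(-167)*(-46)) + (-7 - 1*161)) = 1/((-3 + 26887/4) + (-7 - 161)) = 1/(26875/4 - 168) = 1/(26203/4) = 4/26203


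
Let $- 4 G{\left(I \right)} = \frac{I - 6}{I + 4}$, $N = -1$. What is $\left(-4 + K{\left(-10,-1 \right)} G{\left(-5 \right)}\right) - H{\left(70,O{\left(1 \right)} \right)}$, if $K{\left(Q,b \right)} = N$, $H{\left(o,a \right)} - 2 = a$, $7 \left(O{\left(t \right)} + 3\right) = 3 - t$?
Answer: $- \frac{15}{28} \approx -0.53571$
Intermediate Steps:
$O{\left(t \right)} = - \frac{18}{7} - \frac{t}{7}$ ($O{\left(t \right)} = -3 + \frac{3 - t}{7} = -3 - \left(- \frac{3}{7} + \frac{t}{7}\right) = - \frac{18}{7} - \frac{t}{7}$)
$H{\left(o,a \right)} = 2 + a$
$K{\left(Q,b \right)} = -1$
$G{\left(I \right)} = - \frac{-6 + I}{4 \left(4 + I\right)}$ ($G{\left(I \right)} = - \frac{\left(I - 6\right) \frac{1}{I + 4}}{4} = - \frac{\left(-6 + I\right) \frac{1}{4 + I}}{4} = - \frac{\frac{1}{4 + I} \left(-6 + I\right)}{4} = - \frac{-6 + I}{4 \left(4 + I\right)}$)
$\left(-4 + K{\left(-10,-1 \right)} G{\left(-5 \right)}\right) - H{\left(70,O{\left(1 \right)} \right)} = \left(-4 - \frac{6 - -5}{4 \left(4 - 5\right)}\right) - \left(2 - \frac{19}{7}\right) = \left(-4 - \frac{6 + 5}{4 \left(-1\right)}\right) - \left(2 - \frac{19}{7}\right) = \left(-4 - \frac{1}{4} \left(-1\right) 11\right) - \left(2 - \frac{19}{7}\right) = \left(-4 - - \frac{11}{4}\right) - - \frac{5}{7} = \left(-4 + \frac{11}{4}\right) + \frac{5}{7} = - \frac{5}{4} + \frac{5}{7} = - \frac{15}{28}$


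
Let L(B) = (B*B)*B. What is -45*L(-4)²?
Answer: -184320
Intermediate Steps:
L(B) = B³ (L(B) = B²*B = B³)
-45*L(-4)² = -45*((-4)³)² = -45*(-64)² = -45*4096 = -184320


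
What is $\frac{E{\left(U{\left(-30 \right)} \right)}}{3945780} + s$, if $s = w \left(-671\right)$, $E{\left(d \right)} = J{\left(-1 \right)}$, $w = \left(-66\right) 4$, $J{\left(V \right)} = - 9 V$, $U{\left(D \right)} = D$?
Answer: $\frac{77663472481}{438420} \approx 1.7714 \cdot 10^{5}$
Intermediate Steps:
$w = -264$
$E{\left(d \right)} = 9$ ($E{\left(d \right)} = \left(-9\right) \left(-1\right) = 9$)
$s = 177144$ ($s = \left(-264\right) \left(-671\right) = 177144$)
$\frac{E{\left(U{\left(-30 \right)} \right)}}{3945780} + s = \frac{9}{3945780} + 177144 = 9 \cdot \frac{1}{3945780} + 177144 = \frac{1}{438420} + 177144 = \frac{77663472481}{438420}$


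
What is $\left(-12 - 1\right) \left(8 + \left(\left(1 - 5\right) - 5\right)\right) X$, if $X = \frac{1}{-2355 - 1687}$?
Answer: $- \frac{13}{4042} \approx -0.0032162$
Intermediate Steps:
$X = - \frac{1}{4042}$ ($X = \frac{1}{-4042} = - \frac{1}{4042} \approx -0.0002474$)
$\left(-12 - 1\right) \left(8 + \left(\left(1 - 5\right) - 5\right)\right) X = \left(-12 - 1\right) \left(8 + \left(\left(1 - 5\right) - 5\right)\right) \left(- \frac{1}{4042}\right) = - 13 \left(8 - 9\right) \left(- \frac{1}{4042}\right) = \left(-13\right) \left(-1\right) \left(- \frac{1}{4042}\right) = 13 \left(- \frac{1}{4042}\right) = - \frac{13}{4042}$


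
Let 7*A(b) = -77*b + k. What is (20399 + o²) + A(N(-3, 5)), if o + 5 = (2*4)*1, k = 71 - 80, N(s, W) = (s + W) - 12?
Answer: 143617/7 ≈ 20517.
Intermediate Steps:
N(s, W) = -12 + W + s (N(s, W) = (W + s) - 12 = -12 + W + s)
k = -9
A(b) = -9/7 - 11*b (A(b) = (-77*b - 9)/7 = (-9 - 77*b)/7 = -9/7 - 11*b)
o = 3 (o = -5 + (2*4)*1 = -5 + 8*1 = -5 + 8 = 3)
(20399 + o²) + A(N(-3, 5)) = (20399 + 3²) + (-9/7 - 11*(-12 + 5 - 3)) = (20399 + 9) + (-9/7 - 11*(-10)) = 20408 + (-9/7 + 110) = 20408 + 761/7 = 143617/7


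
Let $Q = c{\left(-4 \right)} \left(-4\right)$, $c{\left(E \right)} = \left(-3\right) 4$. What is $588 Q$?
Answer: $28224$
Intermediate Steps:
$c{\left(E \right)} = -12$
$Q = 48$ ($Q = \left(-12\right) \left(-4\right) = 48$)
$588 Q = 588 \cdot 48 = 28224$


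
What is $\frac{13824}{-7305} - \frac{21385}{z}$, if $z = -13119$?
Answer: $- \frac{8379877}{31944765} \approx -0.26232$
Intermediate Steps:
$\frac{13824}{-7305} - \frac{21385}{z} = \frac{13824}{-7305} - \frac{21385}{-13119} = 13824 \left(- \frac{1}{7305}\right) - - \frac{21385}{13119} = - \frac{4608}{2435} + \frac{21385}{13119} = - \frac{8379877}{31944765}$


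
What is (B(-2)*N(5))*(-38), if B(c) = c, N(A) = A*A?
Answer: 1900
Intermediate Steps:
N(A) = A²
(B(-2)*N(5))*(-38) = -2*5²*(-38) = -2*25*(-38) = -50*(-38) = 1900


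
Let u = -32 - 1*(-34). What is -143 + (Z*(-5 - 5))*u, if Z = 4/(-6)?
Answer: -389/3 ≈ -129.67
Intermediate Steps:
u = 2 (u = -32 + 34 = 2)
Z = -⅔ (Z = 4*(-⅙) = -⅔ ≈ -0.66667)
-143 + (Z*(-5 - 5))*u = -143 - 2*(-5 - 5)/3*2 = -143 - ⅔*(-10)*2 = -143 + (20/3)*2 = -143 + 40/3 = -389/3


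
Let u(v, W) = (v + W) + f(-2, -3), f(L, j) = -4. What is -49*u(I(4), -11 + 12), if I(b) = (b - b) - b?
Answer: 343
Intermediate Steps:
I(b) = -b (I(b) = 0 - b = -b)
u(v, W) = -4 + W + v (u(v, W) = (v + W) - 4 = (W + v) - 4 = -4 + W + v)
-49*u(I(4), -11 + 12) = -49*(-4 + (-11 + 12) - 1*4) = -49*(-4 + 1 - 4) = -49*(-7) = 343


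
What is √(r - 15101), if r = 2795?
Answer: I*√12306 ≈ 110.93*I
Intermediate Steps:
√(r - 15101) = √(2795 - 15101) = √(-12306) = I*√12306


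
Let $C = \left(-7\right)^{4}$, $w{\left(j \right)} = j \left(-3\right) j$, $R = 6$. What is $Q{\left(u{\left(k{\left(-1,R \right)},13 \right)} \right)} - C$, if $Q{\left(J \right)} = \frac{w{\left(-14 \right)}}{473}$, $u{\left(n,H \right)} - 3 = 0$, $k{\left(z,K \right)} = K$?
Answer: $- \frac{1136261}{473} \approx -2402.2$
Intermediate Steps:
$u{\left(n,H \right)} = 3$ ($u{\left(n,H \right)} = 3 + 0 = 3$)
$w{\left(j \right)} = - 3 j^{2}$ ($w{\left(j \right)} = - 3 j j = - 3 j^{2}$)
$Q{\left(J \right)} = - \frac{588}{473}$ ($Q{\left(J \right)} = \frac{\left(-3\right) \left(-14\right)^{2}}{473} = \left(-3\right) 196 \cdot \frac{1}{473} = \left(-588\right) \frac{1}{473} = - \frac{588}{473}$)
$C = 2401$
$Q{\left(u{\left(k{\left(-1,R \right)},13 \right)} \right)} - C = - \frac{588}{473} - 2401 = - \frac{1136261}{473}$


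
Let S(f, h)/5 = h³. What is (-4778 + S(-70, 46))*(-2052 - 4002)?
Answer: -2917434708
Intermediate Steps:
S(f, h) = 5*h³
(-4778 + S(-70, 46))*(-2052 - 4002) = (-4778 + 5*46³)*(-2052 - 4002) = (-4778 + 5*97336)*(-6054) = (-4778 + 486680)*(-6054) = 481902*(-6054) = -2917434708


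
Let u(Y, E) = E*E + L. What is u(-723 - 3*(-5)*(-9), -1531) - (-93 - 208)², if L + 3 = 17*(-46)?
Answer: 2252575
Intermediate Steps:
L = -785 (L = -3 + 17*(-46) = -3 - 782 = -785)
u(Y, E) = -785 + E² (u(Y, E) = E*E - 785 = E² - 785 = -785 + E²)
u(-723 - 3*(-5)*(-9), -1531) - (-93 - 208)² = (-785 + (-1531)²) - (-93 - 208)² = (-785 + 2343961) - 1*(-301)² = 2343176 - 1*90601 = 2343176 - 90601 = 2252575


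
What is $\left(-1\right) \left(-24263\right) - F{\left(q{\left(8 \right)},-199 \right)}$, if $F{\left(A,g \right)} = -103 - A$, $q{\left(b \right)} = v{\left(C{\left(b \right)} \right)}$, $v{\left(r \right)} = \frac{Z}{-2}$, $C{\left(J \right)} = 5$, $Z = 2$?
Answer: $24365$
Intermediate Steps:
$v{\left(r \right)} = -1$ ($v{\left(r \right)} = \frac{2}{-2} = 2 \left(- \frac{1}{2}\right) = -1$)
$q{\left(b \right)} = -1$
$\left(-1\right) \left(-24263\right) - F{\left(q{\left(8 \right)},-199 \right)} = \left(-1\right) \left(-24263\right) - \left(-103 - -1\right) = 24263 - \left(-103 + 1\right) = 24263 - -102 = 24263 + 102 = 24365$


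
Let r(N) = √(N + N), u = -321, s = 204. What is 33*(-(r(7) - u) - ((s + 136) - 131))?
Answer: -17490 - 33*√14 ≈ -17613.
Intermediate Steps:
r(N) = √2*√N (r(N) = √(2*N) = √2*√N)
33*(-(r(7) - u) - ((s + 136) - 131)) = 33*(-(√2*√7 - 1*(-321)) - ((204 + 136) - 131)) = 33*(-(√14 + 321) - (340 - 131)) = 33*(-(321 + √14) - 1*209) = 33*((-321 - √14) - 209) = 33*(-530 - √14) = -17490 - 33*√14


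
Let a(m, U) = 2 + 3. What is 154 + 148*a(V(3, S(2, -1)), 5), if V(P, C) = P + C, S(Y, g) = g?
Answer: 894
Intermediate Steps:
V(P, C) = C + P
a(m, U) = 5
154 + 148*a(V(3, S(2, -1)), 5) = 154 + 148*5 = 154 + 740 = 894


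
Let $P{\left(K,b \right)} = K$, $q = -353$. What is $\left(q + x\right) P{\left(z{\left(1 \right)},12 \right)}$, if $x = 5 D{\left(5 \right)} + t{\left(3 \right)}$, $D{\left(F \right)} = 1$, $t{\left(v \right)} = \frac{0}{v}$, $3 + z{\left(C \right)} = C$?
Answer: $696$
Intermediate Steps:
$z{\left(C \right)} = -3 + C$
$t{\left(v \right)} = 0$
$x = 5$ ($x = 5 \cdot 1 + 0 = 5 + 0 = 5$)
$\left(q + x\right) P{\left(z{\left(1 \right)},12 \right)} = \left(-353 + 5\right) \left(-3 + 1\right) = \left(-348\right) \left(-2\right) = 696$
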